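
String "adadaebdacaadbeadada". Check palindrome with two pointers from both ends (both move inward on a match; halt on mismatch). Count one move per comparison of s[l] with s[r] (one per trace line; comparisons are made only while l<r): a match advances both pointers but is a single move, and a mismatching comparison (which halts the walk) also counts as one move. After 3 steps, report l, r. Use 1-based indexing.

[1,20] 'a'=='a' → l++,r--
[2,19] 'd'=='d' → l++,r--
[3,18] 'a'=='a' → l++,r--

l=4, r=17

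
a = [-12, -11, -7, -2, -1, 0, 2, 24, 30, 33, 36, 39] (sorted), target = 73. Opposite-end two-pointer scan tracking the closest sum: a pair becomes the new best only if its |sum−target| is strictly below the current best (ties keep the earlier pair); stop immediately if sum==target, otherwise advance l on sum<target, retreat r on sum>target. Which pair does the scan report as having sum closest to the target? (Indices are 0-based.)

pair (33, 39) with sum 72 (|Δ|=1)

l=0 r=11: -12+39=27 d=46 *, l++
l=1 r=11: -11+39=28 d=45 *, l++
l=2 r=11: -7+39=32 d=41 *, l++
l=3 r=11: -2+39=37 d=36 *, l++
l=4 r=11: -1+39=38 d=35 *, l++
l=5 r=11: 0+39=39 d=34 *, l++
l=6 r=11: 2+39=41 d=32 *, l++
l=7 r=11: 24+39=63 d=10 *, l++
l=8 r=11: 30+39=69 d=4 *, l++
l=9 r=11: 33+39=72 d=1 *, l++
l=10 r=11: 36+39=75 d=2, r--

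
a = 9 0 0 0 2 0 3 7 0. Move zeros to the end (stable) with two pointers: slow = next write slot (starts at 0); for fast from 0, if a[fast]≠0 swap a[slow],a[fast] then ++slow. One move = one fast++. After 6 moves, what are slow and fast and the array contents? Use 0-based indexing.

slow=2, fast=6, a=[9, 2, 0, 0, 0, 0, 3, 7, 0]

slow=0 fast=0: a[fast]=9≠0 swap→a[0]=9, slow++,fast++
slow=1 fast=1: a[fast]=0, fast++
slow=1 fast=2: a[fast]=0, fast++
slow=1 fast=3: a[fast]=0, fast++
slow=1 fast=4: a[fast]=2≠0 swap→a[1]=2, slow++,fast++
slow=2 fast=5: a[fast]=0, fast++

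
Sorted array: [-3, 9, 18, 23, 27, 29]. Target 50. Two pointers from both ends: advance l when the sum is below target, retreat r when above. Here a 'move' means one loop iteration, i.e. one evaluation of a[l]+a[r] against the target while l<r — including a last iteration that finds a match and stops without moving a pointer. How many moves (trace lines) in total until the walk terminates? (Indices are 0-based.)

l=0 r=5: -3+29=26 <50, l++
l=1 r=5: 9+29=38 <50, l++
l=2 r=5: 18+29=47 <50, l++
l=3 r=5: 23+29=52 >50, r--
l=3 r=4: 23+27=50, found

5 moves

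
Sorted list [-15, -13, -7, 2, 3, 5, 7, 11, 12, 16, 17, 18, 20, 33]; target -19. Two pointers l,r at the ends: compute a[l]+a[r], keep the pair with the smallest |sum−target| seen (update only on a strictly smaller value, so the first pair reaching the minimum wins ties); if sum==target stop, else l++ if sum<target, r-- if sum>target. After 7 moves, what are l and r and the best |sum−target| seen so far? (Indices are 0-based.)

l=0, r=6, best |Δ|=15

l=0 r=13: -15+33=18 d=37 *, r--
l=0 r=12: -15+20=5 d=24 *, r--
l=0 r=11: -15+18=3 d=22 *, r--
l=0 r=10: -15+17=2 d=21 *, r--
l=0 r=9: -15+16=1 d=20 *, r--
l=0 r=8: -15+12=-3 d=16 *, r--
l=0 r=7: -15+11=-4 d=15 *, r--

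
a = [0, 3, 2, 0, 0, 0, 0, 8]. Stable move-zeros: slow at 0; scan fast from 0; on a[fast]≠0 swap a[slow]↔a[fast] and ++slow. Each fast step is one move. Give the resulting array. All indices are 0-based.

slow=0 fast=0: a[fast]=0, fast++
slow=0 fast=1: a[fast]=3≠0 swap→a[0]=3, slow++,fast++
slow=1 fast=2: a[fast]=2≠0 swap→a[1]=2, slow++,fast++
slow=2 fast=3: a[fast]=0, fast++
slow=2 fast=4: a[fast]=0, fast++
slow=2 fast=5: a[fast]=0, fast++
slow=2 fast=6: a[fast]=0, fast++
slow=2 fast=7: a[fast]=8≠0 swap→a[2]=8, slow++,fast++

[3, 2, 8, 0, 0, 0, 0, 0]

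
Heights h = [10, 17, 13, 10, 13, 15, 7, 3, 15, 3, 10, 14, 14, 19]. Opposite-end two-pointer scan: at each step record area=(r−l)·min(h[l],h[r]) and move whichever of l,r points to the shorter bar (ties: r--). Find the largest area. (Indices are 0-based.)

max area = 204

l=0 r=13: min(10,19)*13=130 best=130 *, l++
l=1 r=13: min(17,19)*12=204 best=204 *, l++
l=2 r=13: min(13,19)*11=143 best=204, l++
l=3 r=13: min(10,19)*10=100 best=204, l++
l=4 r=13: min(13,19)*9=117 best=204, l++
l=5 r=13: min(15,19)*8=120 best=204, l++
l=6 r=13: min(7,19)*7=49 best=204, l++
l=7 r=13: min(3,19)*6=18 best=204, l++
l=8 r=13: min(15,19)*5=75 best=204, l++
l=9 r=13: min(3,19)*4=12 best=204, l++
l=10 r=13: min(10,19)*3=30 best=204, l++
l=11 r=13: min(14,19)*2=28 best=204, l++
l=12 r=13: min(14,19)*1=14 best=204, l++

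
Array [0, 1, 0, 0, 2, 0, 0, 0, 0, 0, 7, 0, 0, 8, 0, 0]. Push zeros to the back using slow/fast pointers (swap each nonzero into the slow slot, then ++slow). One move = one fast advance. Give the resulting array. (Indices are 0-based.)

(s=0,f=0) a[fast]=0 → fast++
(s=0,f=1) a[fast]=1≠0 swap→a[0]=1 → slow++,fast++
(s=1,f=2) a[fast]=0 → fast++
(s=1,f=3) a[fast]=0 → fast++
(s=1,f=4) a[fast]=2≠0 swap→a[1]=2 → slow++,fast++
(s=2,f=5) a[fast]=0 → fast++
(s=2,f=6) a[fast]=0 → fast++
(s=2,f=7) a[fast]=0 → fast++
(s=2,f=8) a[fast]=0 → fast++
(s=2,f=9) a[fast]=0 → fast++
(s=2,f=10) a[fast]=7≠0 swap→a[2]=7 → slow++,fast++
(s=3,f=11) a[fast]=0 → fast++
(s=3,f=12) a[fast]=0 → fast++
(s=3,f=13) a[fast]=8≠0 swap→a[3]=8 → slow++,fast++
(s=4,f=14) a[fast]=0 → fast++
(s=4,f=15) a[fast]=0 → fast++

[1, 2, 7, 8, 0, 0, 0, 0, 0, 0, 0, 0, 0, 0, 0, 0]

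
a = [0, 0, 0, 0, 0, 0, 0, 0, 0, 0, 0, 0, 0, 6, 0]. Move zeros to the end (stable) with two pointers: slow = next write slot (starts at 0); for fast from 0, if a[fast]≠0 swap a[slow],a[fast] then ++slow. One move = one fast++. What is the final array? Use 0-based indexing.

(s=0,f=0) a[fast]=0 → fast++
(s=0,f=1) a[fast]=0 → fast++
(s=0,f=2) a[fast]=0 → fast++
(s=0,f=3) a[fast]=0 → fast++
(s=0,f=4) a[fast]=0 → fast++
(s=0,f=5) a[fast]=0 → fast++
(s=0,f=6) a[fast]=0 → fast++
(s=0,f=7) a[fast]=0 → fast++
(s=0,f=8) a[fast]=0 → fast++
(s=0,f=9) a[fast]=0 → fast++
(s=0,f=10) a[fast]=0 → fast++
(s=0,f=11) a[fast]=0 → fast++
(s=0,f=12) a[fast]=0 → fast++
(s=0,f=13) a[fast]=6≠0 swap→a[0]=6 → slow++,fast++
(s=1,f=14) a[fast]=0 → fast++

[6, 0, 0, 0, 0, 0, 0, 0, 0, 0, 0, 0, 0, 0, 0]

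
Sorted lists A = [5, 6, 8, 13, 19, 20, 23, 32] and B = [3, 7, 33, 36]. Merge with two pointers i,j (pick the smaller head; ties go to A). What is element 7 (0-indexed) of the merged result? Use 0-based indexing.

merged[7] = 20

[i=0,j=0] A[i]=5>B[j]=3 take 3 → j++
[i=0,j=1] A[i]=5<=B[j]=7 take 5 → i++
[i=1,j=1] A[i]=6<=B[j]=7 take 6 → i++
[i=2,j=1] A[i]=8>B[j]=7 take 7 → j++
[i=2,j=2] A[i]=8<=B[j]=33 take 8 → i++
[i=3,j=2] A[i]=13<=B[j]=33 take 13 → i++
[i=4,j=2] A[i]=19<=B[j]=33 take 19 → i++
[i=5,j=2] A[i]=20<=B[j]=33 take 20 → i++
[i=6,j=2] A[i]=23<=B[j]=33 take 23 → i++
[i=7,j=2] A[i]=32<=B[j]=33 take 32 → i++
[i=8,j=2] A done, take B[j]=33 → j++
[i=8,j=3] A done, take B[j]=36 → j++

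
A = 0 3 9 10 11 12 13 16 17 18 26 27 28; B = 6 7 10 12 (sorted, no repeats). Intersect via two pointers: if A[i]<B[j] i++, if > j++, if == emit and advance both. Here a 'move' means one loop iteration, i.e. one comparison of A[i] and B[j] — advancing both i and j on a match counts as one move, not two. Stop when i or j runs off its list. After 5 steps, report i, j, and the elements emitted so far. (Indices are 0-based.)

i=3, j=2, emitted=[]

i=0 j=0: 0<6, i++
i=1 j=0: 3<6, i++
i=2 j=0: 9>6, j++
i=2 j=1: 9>7, j++
i=2 j=2: 9<10, i++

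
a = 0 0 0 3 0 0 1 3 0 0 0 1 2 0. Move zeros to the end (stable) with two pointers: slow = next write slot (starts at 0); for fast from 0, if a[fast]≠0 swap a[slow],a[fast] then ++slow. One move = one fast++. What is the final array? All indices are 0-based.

slow=0 fast=0: a[fast]=0, fast++
slow=0 fast=1: a[fast]=0, fast++
slow=0 fast=2: a[fast]=0, fast++
slow=0 fast=3: a[fast]=3≠0 swap→a[0]=3, slow++,fast++
slow=1 fast=4: a[fast]=0, fast++
slow=1 fast=5: a[fast]=0, fast++
slow=1 fast=6: a[fast]=1≠0 swap→a[1]=1, slow++,fast++
slow=2 fast=7: a[fast]=3≠0 swap→a[2]=3, slow++,fast++
slow=3 fast=8: a[fast]=0, fast++
slow=3 fast=9: a[fast]=0, fast++
slow=3 fast=10: a[fast]=0, fast++
slow=3 fast=11: a[fast]=1≠0 swap→a[3]=1, slow++,fast++
slow=4 fast=12: a[fast]=2≠0 swap→a[4]=2, slow++,fast++
slow=5 fast=13: a[fast]=0, fast++

[3, 1, 3, 1, 2, 0, 0, 0, 0, 0, 0, 0, 0, 0]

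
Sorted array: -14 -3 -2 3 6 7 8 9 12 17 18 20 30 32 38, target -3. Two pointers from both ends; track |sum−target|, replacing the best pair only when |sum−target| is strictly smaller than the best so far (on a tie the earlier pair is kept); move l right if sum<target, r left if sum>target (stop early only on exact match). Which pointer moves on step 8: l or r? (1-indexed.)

l

[1,15] -14+38=24 d=27 * → r--
[1,14] -14+32=18 d=21 * → r--
[1,13] -14+30=16 d=19 * → r--
[1,12] -14+20=6 d=9 * → r--
[1,11] -14+18=4 d=7 * → r--
[1,10] -14+17=3 d=6 * → r--
[1,9] -14+12=-2 d=1 * → r--
[1,8] -14+9=-5 d=2 → l++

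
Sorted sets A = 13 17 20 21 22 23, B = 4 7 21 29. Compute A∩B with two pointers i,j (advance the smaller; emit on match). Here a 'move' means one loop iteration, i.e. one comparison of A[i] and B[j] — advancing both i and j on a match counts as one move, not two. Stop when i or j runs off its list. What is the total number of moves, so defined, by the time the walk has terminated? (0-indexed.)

[i=0,j=0] 13>4 → j++
[i=0,j=1] 13>7 → j++
[i=0,j=2] 13<21 → i++
[i=1,j=2] 17<21 → i++
[i=2,j=2] 20<21 → i++
[i=3,j=2] 21==21 emit → i++,j++
[i=4,j=3] 22<29 → i++
[i=5,j=3] 23<29 → i++

8 moves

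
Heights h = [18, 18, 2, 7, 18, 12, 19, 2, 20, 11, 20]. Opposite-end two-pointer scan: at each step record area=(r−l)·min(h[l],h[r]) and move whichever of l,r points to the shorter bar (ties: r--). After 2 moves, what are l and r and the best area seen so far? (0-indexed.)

[0,10] min(18,20)*10=180 best=180 * → l++
[1,10] min(18,20)*9=162 best=180 → l++

l=2, r=10, best area=180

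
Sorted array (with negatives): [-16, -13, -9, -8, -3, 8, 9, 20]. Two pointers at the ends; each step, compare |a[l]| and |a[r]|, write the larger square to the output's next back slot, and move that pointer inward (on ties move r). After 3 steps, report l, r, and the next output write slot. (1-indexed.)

l=3, r=7, next write slot=5

l=1 r=8: |-16|<=|20| out[8]=400, r--
l=1 r=7: |-16|>|9| out[7]=256, l++
l=2 r=7: |-13|>|9| out[6]=169, l++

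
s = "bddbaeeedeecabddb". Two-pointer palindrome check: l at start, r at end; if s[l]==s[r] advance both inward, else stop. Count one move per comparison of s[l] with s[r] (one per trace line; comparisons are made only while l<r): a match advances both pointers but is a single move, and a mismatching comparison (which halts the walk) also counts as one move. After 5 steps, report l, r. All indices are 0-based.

l=5, r=11

[0,16] 'b'=='b' → l++,r--
[1,15] 'd'=='d' → l++,r--
[2,14] 'd'=='d' → l++,r--
[3,13] 'b'=='b' → l++,r--
[4,12] 'a'=='a' → l++,r--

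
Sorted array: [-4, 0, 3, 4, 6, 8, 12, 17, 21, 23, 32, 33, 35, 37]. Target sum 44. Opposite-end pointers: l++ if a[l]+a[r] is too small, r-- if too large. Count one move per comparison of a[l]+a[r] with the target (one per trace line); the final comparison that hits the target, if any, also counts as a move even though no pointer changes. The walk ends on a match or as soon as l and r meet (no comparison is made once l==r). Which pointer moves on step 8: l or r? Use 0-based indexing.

r

l=0 r=13: -4+37=33 <44, l++
l=1 r=13: 0+37=37 <44, l++
l=2 r=13: 3+37=40 <44, l++
l=3 r=13: 4+37=41 <44, l++
l=4 r=13: 6+37=43 <44, l++
l=5 r=13: 8+37=45 >44, r--
l=5 r=12: 8+35=43 <44, l++
l=6 r=12: 12+35=47 >44, r--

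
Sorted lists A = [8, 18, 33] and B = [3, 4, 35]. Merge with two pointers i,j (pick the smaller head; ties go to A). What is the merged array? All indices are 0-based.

[3, 4, 8, 18, 33, 35]

[i=0,j=0] A[i]=8>B[j]=3 take 3 → j++
[i=0,j=1] A[i]=8>B[j]=4 take 4 → j++
[i=0,j=2] A[i]=8<=B[j]=35 take 8 → i++
[i=1,j=2] A[i]=18<=B[j]=35 take 18 → i++
[i=2,j=2] A[i]=33<=B[j]=35 take 33 → i++
[i=3,j=2] A done, take B[j]=35 → j++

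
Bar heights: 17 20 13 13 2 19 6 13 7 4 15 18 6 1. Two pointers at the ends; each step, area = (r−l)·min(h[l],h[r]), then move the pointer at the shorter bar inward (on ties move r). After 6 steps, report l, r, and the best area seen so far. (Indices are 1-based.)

l=1 r=14: min(17,1)*13=13 best=13 *, r--
l=1 r=13: min(17,6)*12=72 best=72 *, r--
l=1 r=12: min(17,18)*11=187 best=187 *, l++
l=2 r=12: min(20,18)*10=180 best=187, r--
l=2 r=11: min(20,15)*9=135 best=187, r--
l=2 r=10: min(20,4)*8=32 best=187, r--

l=2, r=9, best area=187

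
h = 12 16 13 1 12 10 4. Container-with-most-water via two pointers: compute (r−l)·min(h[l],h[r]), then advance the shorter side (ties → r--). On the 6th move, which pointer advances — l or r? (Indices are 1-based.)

[1,7] min(12,4)*6=24 best=24 * → r--
[1,6] min(12,10)*5=50 best=50 * → r--
[1,5] min(12,12)*4=48 best=50 → r--
[1,4] min(12,1)*3=3 best=50 → r--
[1,3] min(12,13)*2=24 best=50 → l++
[2,3] min(16,13)*1=13 best=50 → r--

r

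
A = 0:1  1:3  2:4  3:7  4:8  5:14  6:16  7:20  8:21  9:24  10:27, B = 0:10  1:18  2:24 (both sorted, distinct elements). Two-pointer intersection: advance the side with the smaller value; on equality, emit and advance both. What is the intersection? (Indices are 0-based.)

intersection = [24]

i=0 j=0: 1<10, i++
i=1 j=0: 3<10, i++
i=2 j=0: 4<10, i++
i=3 j=0: 7<10, i++
i=4 j=0: 8<10, i++
i=5 j=0: 14>10, j++
i=5 j=1: 14<18, i++
i=6 j=1: 16<18, i++
i=7 j=1: 20>18, j++
i=7 j=2: 20<24, i++
i=8 j=2: 21<24, i++
i=9 j=2: 24==24 emit, i++,j++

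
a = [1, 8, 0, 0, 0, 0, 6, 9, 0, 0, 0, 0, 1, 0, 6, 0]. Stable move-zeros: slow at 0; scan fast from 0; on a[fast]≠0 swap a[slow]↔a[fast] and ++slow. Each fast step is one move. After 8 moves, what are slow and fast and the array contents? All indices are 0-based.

slow=0 fast=0: a[fast]=1≠0 swap→a[0]=1, slow++,fast++
slow=1 fast=1: a[fast]=8≠0 swap→a[1]=8, slow++,fast++
slow=2 fast=2: a[fast]=0, fast++
slow=2 fast=3: a[fast]=0, fast++
slow=2 fast=4: a[fast]=0, fast++
slow=2 fast=5: a[fast]=0, fast++
slow=2 fast=6: a[fast]=6≠0 swap→a[2]=6, slow++,fast++
slow=3 fast=7: a[fast]=9≠0 swap→a[3]=9, slow++,fast++

slow=4, fast=8, a=[1, 8, 6, 9, 0, 0, 0, 0, 0, 0, 0, 0, 1, 0, 6, 0]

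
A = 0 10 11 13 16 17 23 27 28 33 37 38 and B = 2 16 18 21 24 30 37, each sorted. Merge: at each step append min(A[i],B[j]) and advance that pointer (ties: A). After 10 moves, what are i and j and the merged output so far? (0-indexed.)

i=6, j=4, merged so far=[0, 2, 10, 11, 13, 16, 16, 17, 18, 21]

i=0 j=0: A[i]=0<=B[j]=2 take 0, i++
i=1 j=0: A[i]=10>B[j]=2 take 2, j++
i=1 j=1: A[i]=10<=B[j]=16 take 10, i++
i=2 j=1: A[i]=11<=B[j]=16 take 11, i++
i=3 j=1: A[i]=13<=B[j]=16 take 13, i++
i=4 j=1: A[i]=16<=B[j]=16 take 16, i++
i=5 j=1: A[i]=17>B[j]=16 take 16, j++
i=5 j=2: A[i]=17<=B[j]=18 take 17, i++
i=6 j=2: A[i]=23>B[j]=18 take 18, j++
i=6 j=3: A[i]=23>B[j]=21 take 21, j++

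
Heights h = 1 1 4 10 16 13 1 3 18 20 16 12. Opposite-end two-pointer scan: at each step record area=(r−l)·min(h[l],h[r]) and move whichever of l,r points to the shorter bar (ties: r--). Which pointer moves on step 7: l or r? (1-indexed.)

[1,12] min(1,12)*11=11 best=11 * → l++
[2,12] min(1,12)*10=10 best=11 → l++
[3,12] min(4,12)*9=36 best=36 * → l++
[4,12] min(10,12)*8=80 best=80 * → l++
[5,12] min(16,12)*7=84 best=84 * → r--
[5,11] min(16,16)*6=96 best=96 * → r--
[5,10] min(16,20)*5=80 best=96 → l++

l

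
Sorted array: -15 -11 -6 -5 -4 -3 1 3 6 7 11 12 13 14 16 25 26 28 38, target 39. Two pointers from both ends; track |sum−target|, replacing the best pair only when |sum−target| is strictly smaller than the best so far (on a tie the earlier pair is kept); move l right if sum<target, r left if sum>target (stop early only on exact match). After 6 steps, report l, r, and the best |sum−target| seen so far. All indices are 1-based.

l=1 r=19: -15+38=23 d=16 *, l++
l=2 r=19: -11+38=27 d=12 *, l++
l=3 r=19: -6+38=32 d=7 *, l++
l=4 r=19: -5+38=33 d=6 *, l++
l=5 r=19: -4+38=34 d=5 *, l++
l=6 r=19: -3+38=35 d=4 *, l++

l=7, r=19, best |Δ|=4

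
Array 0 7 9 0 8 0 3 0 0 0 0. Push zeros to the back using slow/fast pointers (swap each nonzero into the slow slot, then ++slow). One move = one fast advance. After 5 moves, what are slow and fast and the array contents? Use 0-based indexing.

slow=3, fast=5, a=[7, 9, 8, 0, 0, 0, 3, 0, 0, 0, 0]

slow=0 fast=0: a[fast]=0, fast++
slow=0 fast=1: a[fast]=7≠0 swap→a[0]=7, slow++,fast++
slow=1 fast=2: a[fast]=9≠0 swap→a[1]=9, slow++,fast++
slow=2 fast=3: a[fast]=0, fast++
slow=2 fast=4: a[fast]=8≠0 swap→a[2]=8, slow++,fast++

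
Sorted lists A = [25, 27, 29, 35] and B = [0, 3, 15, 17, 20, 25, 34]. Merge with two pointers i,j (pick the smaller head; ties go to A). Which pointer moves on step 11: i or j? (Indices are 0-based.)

i

[i=0,j=0] A[i]=25>B[j]=0 take 0 → j++
[i=0,j=1] A[i]=25>B[j]=3 take 3 → j++
[i=0,j=2] A[i]=25>B[j]=15 take 15 → j++
[i=0,j=3] A[i]=25>B[j]=17 take 17 → j++
[i=0,j=4] A[i]=25>B[j]=20 take 20 → j++
[i=0,j=5] A[i]=25<=B[j]=25 take 25 → i++
[i=1,j=5] A[i]=27>B[j]=25 take 25 → j++
[i=1,j=6] A[i]=27<=B[j]=34 take 27 → i++
[i=2,j=6] A[i]=29<=B[j]=34 take 29 → i++
[i=3,j=6] A[i]=35>B[j]=34 take 34 → j++
[i=3,j=7] B done, take A[i]=35 → i++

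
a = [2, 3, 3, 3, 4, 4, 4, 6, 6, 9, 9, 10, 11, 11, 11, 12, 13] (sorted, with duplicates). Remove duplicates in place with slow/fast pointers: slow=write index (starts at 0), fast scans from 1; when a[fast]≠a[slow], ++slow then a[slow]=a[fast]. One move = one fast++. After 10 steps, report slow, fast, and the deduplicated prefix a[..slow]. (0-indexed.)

slow=4, fast=11, prefix=[2, 3, 4, 6, 9]

slow=0 fast=1: a[fast]=3≠a[slow]=2 write a[1]=3, slow++,fast++
slow=1 fast=2: a[fast]=3=a[slow] dup, fast++
slow=1 fast=3: a[fast]=3=a[slow] dup, fast++
slow=1 fast=4: a[fast]=4≠a[slow]=3 write a[2]=4, slow++,fast++
slow=2 fast=5: a[fast]=4=a[slow] dup, fast++
slow=2 fast=6: a[fast]=4=a[slow] dup, fast++
slow=2 fast=7: a[fast]=6≠a[slow]=4 write a[3]=6, slow++,fast++
slow=3 fast=8: a[fast]=6=a[slow] dup, fast++
slow=3 fast=9: a[fast]=9≠a[slow]=6 write a[4]=9, slow++,fast++
slow=4 fast=10: a[fast]=9=a[slow] dup, fast++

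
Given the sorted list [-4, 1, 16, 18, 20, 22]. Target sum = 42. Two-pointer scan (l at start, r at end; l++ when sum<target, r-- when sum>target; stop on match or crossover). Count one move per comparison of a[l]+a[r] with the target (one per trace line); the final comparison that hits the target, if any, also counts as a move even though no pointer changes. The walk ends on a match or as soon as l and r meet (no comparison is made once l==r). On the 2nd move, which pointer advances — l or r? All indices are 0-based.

l

[0,5] -4+22=18 <42 → l++
[1,5] 1+22=23 <42 → l++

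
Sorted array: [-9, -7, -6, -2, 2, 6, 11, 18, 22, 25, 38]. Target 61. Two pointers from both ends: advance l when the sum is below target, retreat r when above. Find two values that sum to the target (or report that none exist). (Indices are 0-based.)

no pair

l=0 r=10: -9+38=29 <61, l++
l=1 r=10: -7+38=31 <61, l++
l=2 r=10: -6+38=32 <61, l++
l=3 r=10: -2+38=36 <61, l++
l=4 r=10: 2+38=40 <61, l++
l=5 r=10: 6+38=44 <61, l++
l=6 r=10: 11+38=49 <61, l++
l=7 r=10: 18+38=56 <61, l++
l=8 r=10: 22+38=60 <61, l++
l=9 r=10: 25+38=63 >61, r--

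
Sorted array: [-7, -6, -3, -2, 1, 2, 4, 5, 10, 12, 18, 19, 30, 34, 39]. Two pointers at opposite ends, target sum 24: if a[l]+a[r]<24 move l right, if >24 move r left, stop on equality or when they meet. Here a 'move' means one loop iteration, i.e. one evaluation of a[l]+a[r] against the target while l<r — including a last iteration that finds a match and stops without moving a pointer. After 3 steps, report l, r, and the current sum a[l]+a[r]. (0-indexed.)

l=1, r=12, sum=24

l=0 r=14: -7+39=32 >24, r--
l=0 r=13: -7+34=27 >24, r--
l=0 r=12: -7+30=23 <24, l++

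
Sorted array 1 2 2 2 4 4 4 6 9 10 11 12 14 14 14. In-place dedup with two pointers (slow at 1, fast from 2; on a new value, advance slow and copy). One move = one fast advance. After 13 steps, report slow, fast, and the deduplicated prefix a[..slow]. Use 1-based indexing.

slow=1 fast=2: a[fast]=2≠a[slow]=1 write a[2]=2, slow++,fast++
slow=2 fast=3: a[fast]=2=a[slow] dup, fast++
slow=2 fast=4: a[fast]=2=a[slow] dup, fast++
slow=2 fast=5: a[fast]=4≠a[slow]=2 write a[3]=4, slow++,fast++
slow=3 fast=6: a[fast]=4=a[slow] dup, fast++
slow=3 fast=7: a[fast]=4=a[slow] dup, fast++
slow=3 fast=8: a[fast]=6≠a[slow]=4 write a[4]=6, slow++,fast++
slow=4 fast=9: a[fast]=9≠a[slow]=6 write a[5]=9, slow++,fast++
slow=5 fast=10: a[fast]=10≠a[slow]=9 write a[6]=10, slow++,fast++
slow=6 fast=11: a[fast]=11≠a[slow]=10 write a[7]=11, slow++,fast++
slow=7 fast=12: a[fast]=12≠a[slow]=11 write a[8]=12, slow++,fast++
slow=8 fast=13: a[fast]=14≠a[slow]=12 write a[9]=14, slow++,fast++
slow=9 fast=14: a[fast]=14=a[slow] dup, fast++

slow=9, fast=15, prefix=[1, 2, 4, 6, 9, 10, 11, 12, 14]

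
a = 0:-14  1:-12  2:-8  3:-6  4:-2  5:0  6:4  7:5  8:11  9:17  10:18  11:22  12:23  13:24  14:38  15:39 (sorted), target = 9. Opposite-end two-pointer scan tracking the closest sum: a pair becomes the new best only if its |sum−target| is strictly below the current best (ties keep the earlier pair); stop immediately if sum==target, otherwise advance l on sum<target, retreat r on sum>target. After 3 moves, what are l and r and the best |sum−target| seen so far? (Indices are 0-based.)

l=0, r=12, best |Δ|=1

[0,15] -14+39=25 d=16 * → r--
[0,14] -14+38=24 d=15 * → r--
[0,13] -14+24=10 d=1 * → r--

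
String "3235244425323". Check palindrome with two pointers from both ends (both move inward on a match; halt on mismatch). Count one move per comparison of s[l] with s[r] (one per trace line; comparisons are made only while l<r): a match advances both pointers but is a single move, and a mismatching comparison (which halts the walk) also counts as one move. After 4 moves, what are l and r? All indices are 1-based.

l=5, r=9

l=1 r=13: '3'=='3', l++,r--
l=2 r=12: '2'=='2', l++,r--
l=3 r=11: '3'=='3', l++,r--
l=4 r=10: '5'=='5', l++,r--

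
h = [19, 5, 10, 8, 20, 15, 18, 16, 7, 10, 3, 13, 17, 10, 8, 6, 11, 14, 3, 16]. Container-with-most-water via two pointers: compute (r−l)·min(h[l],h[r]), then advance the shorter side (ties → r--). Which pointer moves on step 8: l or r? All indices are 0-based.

[0,19] min(19,16)*19=304 best=304 * → r--
[0,18] min(19,3)*18=54 best=304 → r--
[0,17] min(19,14)*17=238 best=304 → r--
[0,16] min(19,11)*16=176 best=304 → r--
[0,15] min(19,6)*15=90 best=304 → r--
[0,14] min(19,8)*14=112 best=304 → r--
[0,13] min(19,10)*13=130 best=304 → r--
[0,12] min(19,17)*12=204 best=304 → r--

r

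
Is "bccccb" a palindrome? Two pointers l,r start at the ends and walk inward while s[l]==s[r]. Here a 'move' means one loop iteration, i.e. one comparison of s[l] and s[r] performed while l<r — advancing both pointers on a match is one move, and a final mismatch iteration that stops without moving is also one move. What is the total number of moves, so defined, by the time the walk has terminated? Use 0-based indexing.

[0,5] 'b'=='b' → l++,r--
[1,4] 'c'=='c' → l++,r--
[2,3] 'c'=='c' → l++,r--

3 moves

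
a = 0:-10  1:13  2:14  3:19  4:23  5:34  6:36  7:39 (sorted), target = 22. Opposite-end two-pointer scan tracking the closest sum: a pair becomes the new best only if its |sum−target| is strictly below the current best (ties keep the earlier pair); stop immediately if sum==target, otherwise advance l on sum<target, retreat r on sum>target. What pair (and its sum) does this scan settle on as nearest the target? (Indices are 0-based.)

pair (-10, 34) with sum 24 (|Δ|=2)

l=0 r=7: -10+39=29 d=7 *, r--
l=0 r=6: -10+36=26 d=4 *, r--
l=0 r=5: -10+34=24 d=2 *, r--
l=0 r=4: -10+23=13 d=9, l++
l=1 r=4: 13+23=36 d=14, r--
l=1 r=3: 13+19=32 d=10, r--
l=1 r=2: 13+14=27 d=5, r--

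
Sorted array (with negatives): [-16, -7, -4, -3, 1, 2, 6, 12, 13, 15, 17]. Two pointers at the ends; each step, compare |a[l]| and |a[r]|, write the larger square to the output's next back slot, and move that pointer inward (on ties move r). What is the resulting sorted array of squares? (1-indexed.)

[1, 4, 9, 16, 36, 49, 144, 169, 225, 256, 289]

l=1 r=11: |-16|<=|17| out[11]=289, r--
l=1 r=10: |-16|>|15| out[10]=256, l++
l=2 r=10: |-7|<=|15| out[9]=225, r--
l=2 r=9: |-7|<=|13| out[8]=169, r--
l=2 r=8: |-7|<=|12| out[7]=144, r--
l=2 r=7: |-7|>|6| out[6]=49, l++
l=3 r=7: |-4|<=|6| out[5]=36, r--
l=3 r=6: |-4|>|2| out[4]=16, l++
l=4 r=6: |-3|>|2| out[3]=9, l++
l=5 r=6: |1|<=|2| out[2]=4, r--
l=5 r=5: |1|<=|1| out[1]=1, r--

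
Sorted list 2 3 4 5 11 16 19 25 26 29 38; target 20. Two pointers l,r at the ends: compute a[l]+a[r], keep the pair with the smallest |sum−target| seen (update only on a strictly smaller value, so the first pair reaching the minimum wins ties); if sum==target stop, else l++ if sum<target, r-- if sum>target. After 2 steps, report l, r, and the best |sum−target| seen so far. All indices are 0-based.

[0,10] 2+38=40 d=20 * → r--
[0,9] 2+29=31 d=11 * → r--

l=0, r=8, best |Δ|=11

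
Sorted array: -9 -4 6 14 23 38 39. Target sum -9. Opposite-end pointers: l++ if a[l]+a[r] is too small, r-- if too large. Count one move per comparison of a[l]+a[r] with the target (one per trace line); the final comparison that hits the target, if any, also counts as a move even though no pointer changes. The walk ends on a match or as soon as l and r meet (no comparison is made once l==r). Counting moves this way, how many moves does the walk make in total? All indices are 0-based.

[0,6] -9+39=30 >-9 → r--
[0,5] -9+38=29 >-9 → r--
[0,4] -9+23=14 >-9 → r--
[0,3] -9+14=5 >-9 → r--
[0,2] -9+6=-3 >-9 → r--
[0,1] -9+-4=-13 <-9 → l++

6 moves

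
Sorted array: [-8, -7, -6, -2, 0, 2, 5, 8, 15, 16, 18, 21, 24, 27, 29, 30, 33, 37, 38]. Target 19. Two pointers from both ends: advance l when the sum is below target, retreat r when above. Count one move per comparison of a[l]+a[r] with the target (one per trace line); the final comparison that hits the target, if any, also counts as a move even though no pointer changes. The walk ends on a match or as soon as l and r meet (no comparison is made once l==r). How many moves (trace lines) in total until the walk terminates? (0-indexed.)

6 moves

[0,18] -8+38=30 >19 → r--
[0,17] -8+37=29 >19 → r--
[0,16] -8+33=25 >19 → r--
[0,15] -8+30=22 >19 → r--
[0,14] -8+29=21 >19 → r--
[0,13] -8+27=19 → found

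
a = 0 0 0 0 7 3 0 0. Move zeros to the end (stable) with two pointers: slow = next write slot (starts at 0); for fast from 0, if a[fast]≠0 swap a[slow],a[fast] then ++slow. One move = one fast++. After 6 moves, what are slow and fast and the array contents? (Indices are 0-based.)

slow=2, fast=6, a=[7, 3, 0, 0, 0, 0, 0, 0]

slow=0 fast=0: a[fast]=0, fast++
slow=0 fast=1: a[fast]=0, fast++
slow=0 fast=2: a[fast]=0, fast++
slow=0 fast=3: a[fast]=0, fast++
slow=0 fast=4: a[fast]=7≠0 swap→a[0]=7, slow++,fast++
slow=1 fast=5: a[fast]=3≠0 swap→a[1]=3, slow++,fast++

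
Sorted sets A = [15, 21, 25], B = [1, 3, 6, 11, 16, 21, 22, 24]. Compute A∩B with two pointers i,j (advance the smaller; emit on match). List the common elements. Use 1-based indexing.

[i=1,j=1] 15>1 → j++
[i=1,j=2] 15>3 → j++
[i=1,j=3] 15>6 → j++
[i=1,j=4] 15>11 → j++
[i=1,j=5] 15<16 → i++
[i=2,j=5] 21>16 → j++
[i=2,j=6] 21==21 emit → i++,j++
[i=3,j=7] 25>22 → j++
[i=3,j=8] 25>24 → j++

intersection = [21]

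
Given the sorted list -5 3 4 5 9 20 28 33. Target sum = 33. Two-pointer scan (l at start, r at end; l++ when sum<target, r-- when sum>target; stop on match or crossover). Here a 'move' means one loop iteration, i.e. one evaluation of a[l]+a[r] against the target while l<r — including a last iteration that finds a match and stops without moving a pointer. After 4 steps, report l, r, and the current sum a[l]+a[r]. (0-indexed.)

l=0 r=7: -5+33=28 <33, l++
l=1 r=7: 3+33=36 >33, r--
l=1 r=6: 3+28=31 <33, l++
l=2 r=6: 4+28=32 <33, l++

l=3, r=6, sum=33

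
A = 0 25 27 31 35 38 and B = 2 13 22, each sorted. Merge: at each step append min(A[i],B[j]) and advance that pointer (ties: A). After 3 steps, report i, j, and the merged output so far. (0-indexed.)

[i=0,j=0] A[i]=0<=B[j]=2 take 0 → i++
[i=1,j=0] A[i]=25>B[j]=2 take 2 → j++
[i=1,j=1] A[i]=25>B[j]=13 take 13 → j++

i=1, j=2, merged so far=[0, 2, 13]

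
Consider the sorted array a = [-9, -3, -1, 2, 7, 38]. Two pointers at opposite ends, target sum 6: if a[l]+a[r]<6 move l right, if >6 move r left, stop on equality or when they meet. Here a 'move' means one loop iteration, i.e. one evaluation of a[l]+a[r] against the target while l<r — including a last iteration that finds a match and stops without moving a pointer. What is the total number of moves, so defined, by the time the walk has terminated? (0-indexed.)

[0,5] -9+38=29 >6 → r--
[0,4] -9+7=-2 <6 → l++
[1,4] -3+7=4 <6 → l++
[2,4] -1+7=6 → found

4 moves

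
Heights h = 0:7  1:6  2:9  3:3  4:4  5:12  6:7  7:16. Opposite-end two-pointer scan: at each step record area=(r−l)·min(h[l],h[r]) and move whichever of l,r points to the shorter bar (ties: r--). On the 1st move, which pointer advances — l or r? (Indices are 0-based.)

l

l=0 r=7: min(7,16)*7=49 best=49 *, l++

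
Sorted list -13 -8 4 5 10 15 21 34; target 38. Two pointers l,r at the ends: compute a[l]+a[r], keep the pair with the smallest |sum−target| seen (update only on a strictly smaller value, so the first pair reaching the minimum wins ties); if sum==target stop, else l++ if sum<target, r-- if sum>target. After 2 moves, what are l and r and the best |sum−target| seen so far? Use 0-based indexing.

l=0 r=7: -13+34=21 d=17 *, l++
l=1 r=7: -8+34=26 d=12 *, l++

l=2, r=7, best |Δ|=12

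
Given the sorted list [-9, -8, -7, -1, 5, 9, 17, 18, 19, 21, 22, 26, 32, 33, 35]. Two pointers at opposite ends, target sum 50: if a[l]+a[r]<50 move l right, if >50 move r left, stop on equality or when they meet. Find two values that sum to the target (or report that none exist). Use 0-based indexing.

l=0 r=14: -9+35=26 <50, l++
l=1 r=14: -8+35=27 <50, l++
l=2 r=14: -7+35=28 <50, l++
l=3 r=14: -1+35=34 <50, l++
l=4 r=14: 5+35=40 <50, l++
l=5 r=14: 9+35=44 <50, l++
l=6 r=14: 17+35=52 >50, r--
l=6 r=13: 17+33=50, found

(17, 33)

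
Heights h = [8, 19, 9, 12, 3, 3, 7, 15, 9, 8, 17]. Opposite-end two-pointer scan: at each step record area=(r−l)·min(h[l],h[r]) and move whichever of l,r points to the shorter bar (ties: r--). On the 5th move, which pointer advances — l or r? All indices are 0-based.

l=0 r=10: min(8,17)*10=80 best=80 *, l++
l=1 r=10: min(19,17)*9=153 best=153 *, r--
l=1 r=9: min(19,8)*8=64 best=153, r--
l=1 r=8: min(19,9)*7=63 best=153, r--
l=1 r=7: min(19,15)*6=90 best=153, r--

r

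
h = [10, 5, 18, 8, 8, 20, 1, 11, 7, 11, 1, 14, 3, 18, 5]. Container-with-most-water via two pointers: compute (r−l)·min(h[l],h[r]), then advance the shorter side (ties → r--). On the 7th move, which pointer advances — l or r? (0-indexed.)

r

l=0 r=14: min(10,5)*14=70 best=70 *, r--
l=0 r=13: min(10,18)*13=130 best=130 *, l++
l=1 r=13: min(5,18)*12=60 best=130, l++
l=2 r=13: min(18,18)*11=198 best=198 *, r--
l=2 r=12: min(18,3)*10=30 best=198, r--
l=2 r=11: min(18,14)*9=126 best=198, r--
l=2 r=10: min(18,1)*8=8 best=198, r--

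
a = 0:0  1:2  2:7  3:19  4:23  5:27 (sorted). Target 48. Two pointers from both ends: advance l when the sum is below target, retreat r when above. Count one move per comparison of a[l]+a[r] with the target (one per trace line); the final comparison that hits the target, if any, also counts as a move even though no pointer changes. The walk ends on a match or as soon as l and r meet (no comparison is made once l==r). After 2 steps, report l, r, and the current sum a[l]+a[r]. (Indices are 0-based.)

l=2, r=5, sum=34

l=0 r=5: 0+27=27 <48, l++
l=1 r=5: 2+27=29 <48, l++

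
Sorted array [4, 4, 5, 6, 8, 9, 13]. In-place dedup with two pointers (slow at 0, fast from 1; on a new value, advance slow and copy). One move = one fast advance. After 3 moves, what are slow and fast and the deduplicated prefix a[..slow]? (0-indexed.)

slow=0 fast=1: a[fast]=4=a[slow] dup, fast++
slow=0 fast=2: a[fast]=5≠a[slow]=4 write a[1]=5, slow++,fast++
slow=1 fast=3: a[fast]=6≠a[slow]=5 write a[2]=6, slow++,fast++

slow=2, fast=4, prefix=[4, 5, 6]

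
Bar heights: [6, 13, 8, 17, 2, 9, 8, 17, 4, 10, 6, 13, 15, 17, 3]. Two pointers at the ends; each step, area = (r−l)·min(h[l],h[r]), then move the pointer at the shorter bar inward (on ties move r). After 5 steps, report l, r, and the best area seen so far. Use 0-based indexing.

[0,14] min(6,3)*14=42 best=42 * → r--
[0,13] min(6,17)*13=78 best=78 * → l++
[1,13] min(13,17)*12=156 best=156 * → l++
[2,13] min(8,17)*11=88 best=156 → l++
[3,13] min(17,17)*10=170 best=170 * → r--

l=3, r=12, best area=170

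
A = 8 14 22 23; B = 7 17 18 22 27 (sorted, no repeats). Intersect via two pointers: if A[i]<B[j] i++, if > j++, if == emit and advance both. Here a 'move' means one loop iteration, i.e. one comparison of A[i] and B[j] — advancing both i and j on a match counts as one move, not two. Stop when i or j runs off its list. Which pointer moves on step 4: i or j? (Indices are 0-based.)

j

[i=0,j=0] 8>7 → j++
[i=0,j=1] 8<17 → i++
[i=1,j=1] 14<17 → i++
[i=2,j=1] 22>17 → j++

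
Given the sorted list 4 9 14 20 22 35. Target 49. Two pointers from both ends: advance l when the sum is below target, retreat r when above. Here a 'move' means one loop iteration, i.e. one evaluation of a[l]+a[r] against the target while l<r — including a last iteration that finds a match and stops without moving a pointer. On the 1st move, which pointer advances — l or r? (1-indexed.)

l

[1,6] 4+35=39 <49 → l++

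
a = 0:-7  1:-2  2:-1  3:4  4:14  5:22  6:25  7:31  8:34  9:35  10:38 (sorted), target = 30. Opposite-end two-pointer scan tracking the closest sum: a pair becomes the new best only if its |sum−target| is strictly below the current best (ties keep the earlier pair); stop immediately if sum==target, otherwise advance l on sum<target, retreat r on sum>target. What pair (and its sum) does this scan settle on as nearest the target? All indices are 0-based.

l=0 r=10: -7+38=31 d=1 *, r--
l=0 r=9: -7+35=28 d=2, l++
l=1 r=9: -2+35=33 d=3, r--
l=1 r=8: -2+34=32 d=2, r--
l=1 r=7: -2+31=29 d=1, l++
l=2 r=7: -1+31=30 d=0 *, stop

pair (-1, 31) with sum 30 (|Δ|=0)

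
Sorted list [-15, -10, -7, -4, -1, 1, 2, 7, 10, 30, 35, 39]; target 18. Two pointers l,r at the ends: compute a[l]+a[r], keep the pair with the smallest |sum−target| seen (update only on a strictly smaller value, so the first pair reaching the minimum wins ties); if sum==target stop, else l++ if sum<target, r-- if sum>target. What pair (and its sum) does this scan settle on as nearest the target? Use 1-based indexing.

[1,12] -15+39=24 d=6 * → r--
[1,11] -15+35=20 d=2 * → r--
[1,10] -15+30=15 d=3 → l++
[2,10] -10+30=20 d=2 → r--
[2,9] -10+10=0 d=18 → l++
[3,9] -7+10=3 d=15 → l++
[4,9] -4+10=6 d=12 → l++
[5,9] -1+10=9 d=9 → l++
[6,9] 1+10=11 d=7 → l++
[7,9] 2+10=12 d=6 → l++
[8,9] 7+10=17 d=1 * → l++

pair (7, 10) with sum 17 (|Δ|=1)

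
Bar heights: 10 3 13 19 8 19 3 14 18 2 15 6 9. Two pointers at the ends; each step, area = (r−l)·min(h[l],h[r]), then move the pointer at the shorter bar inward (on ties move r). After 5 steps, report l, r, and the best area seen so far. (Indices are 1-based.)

l=4, r=11, best area=108

[1,13] min(10,9)*12=108 best=108 * → r--
[1,12] min(10,6)*11=66 best=108 → r--
[1,11] min(10,15)*10=100 best=108 → l++
[2,11] min(3,15)*9=27 best=108 → l++
[3,11] min(13,15)*8=104 best=108 → l++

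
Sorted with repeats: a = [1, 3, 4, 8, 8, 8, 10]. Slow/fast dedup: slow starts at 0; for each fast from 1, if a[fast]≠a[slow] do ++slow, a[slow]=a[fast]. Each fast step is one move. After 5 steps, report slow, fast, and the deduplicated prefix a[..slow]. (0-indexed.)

slow=0 fast=1: a[fast]=3≠a[slow]=1 write a[1]=3, slow++,fast++
slow=1 fast=2: a[fast]=4≠a[slow]=3 write a[2]=4, slow++,fast++
slow=2 fast=3: a[fast]=8≠a[slow]=4 write a[3]=8, slow++,fast++
slow=3 fast=4: a[fast]=8=a[slow] dup, fast++
slow=3 fast=5: a[fast]=8=a[slow] dup, fast++

slow=3, fast=6, prefix=[1, 3, 4, 8]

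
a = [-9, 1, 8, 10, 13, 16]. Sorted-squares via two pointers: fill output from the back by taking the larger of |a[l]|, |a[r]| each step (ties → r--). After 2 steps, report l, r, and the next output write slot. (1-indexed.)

l=1 r=6: |-9|<=|16| out[6]=256, r--
l=1 r=5: |-9|<=|13| out[5]=169, r--

l=1, r=4, next write slot=4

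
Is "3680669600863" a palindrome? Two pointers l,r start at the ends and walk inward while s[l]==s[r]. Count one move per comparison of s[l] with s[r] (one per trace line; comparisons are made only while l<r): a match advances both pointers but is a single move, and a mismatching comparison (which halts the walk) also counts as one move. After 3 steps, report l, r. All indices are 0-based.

[0,12] '3'=='3' → l++,r--
[1,11] '6'=='6' → l++,r--
[2,10] '8'=='8' → l++,r--

l=3, r=9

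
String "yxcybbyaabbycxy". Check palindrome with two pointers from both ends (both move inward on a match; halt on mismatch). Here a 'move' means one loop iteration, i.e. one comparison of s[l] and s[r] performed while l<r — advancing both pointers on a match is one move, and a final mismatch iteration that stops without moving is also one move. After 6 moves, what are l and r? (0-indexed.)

l=6, r=8

l=0 r=14: 'y'=='y', l++,r--
l=1 r=13: 'x'=='x', l++,r--
l=2 r=12: 'c'=='c', l++,r--
l=3 r=11: 'y'=='y', l++,r--
l=4 r=10: 'b'=='b', l++,r--
l=5 r=9: 'b'=='b', l++,r--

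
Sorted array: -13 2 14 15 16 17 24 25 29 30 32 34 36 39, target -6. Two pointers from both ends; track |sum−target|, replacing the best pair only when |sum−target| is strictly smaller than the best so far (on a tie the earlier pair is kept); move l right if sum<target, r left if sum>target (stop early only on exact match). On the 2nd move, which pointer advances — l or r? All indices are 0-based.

[0,13] -13+39=26 d=32 * → r--
[0,12] -13+36=23 d=29 * → r--

r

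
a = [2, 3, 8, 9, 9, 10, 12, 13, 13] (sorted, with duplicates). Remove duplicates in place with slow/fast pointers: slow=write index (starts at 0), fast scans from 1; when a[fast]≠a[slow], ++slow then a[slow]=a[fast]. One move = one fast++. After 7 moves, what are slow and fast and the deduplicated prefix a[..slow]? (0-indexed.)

slow=0 fast=1: a[fast]=3≠a[slow]=2 write a[1]=3, slow++,fast++
slow=1 fast=2: a[fast]=8≠a[slow]=3 write a[2]=8, slow++,fast++
slow=2 fast=3: a[fast]=9≠a[slow]=8 write a[3]=9, slow++,fast++
slow=3 fast=4: a[fast]=9=a[slow] dup, fast++
slow=3 fast=5: a[fast]=10≠a[slow]=9 write a[4]=10, slow++,fast++
slow=4 fast=6: a[fast]=12≠a[slow]=10 write a[5]=12, slow++,fast++
slow=5 fast=7: a[fast]=13≠a[slow]=12 write a[6]=13, slow++,fast++

slow=6, fast=8, prefix=[2, 3, 8, 9, 10, 12, 13]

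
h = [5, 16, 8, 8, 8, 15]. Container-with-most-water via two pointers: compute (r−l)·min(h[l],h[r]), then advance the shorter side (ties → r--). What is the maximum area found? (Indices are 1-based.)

max area = 60

l=1 r=6: min(5,15)*5=25 best=25 *, l++
l=2 r=6: min(16,15)*4=60 best=60 *, r--
l=2 r=5: min(16,8)*3=24 best=60, r--
l=2 r=4: min(16,8)*2=16 best=60, r--
l=2 r=3: min(16,8)*1=8 best=60, r--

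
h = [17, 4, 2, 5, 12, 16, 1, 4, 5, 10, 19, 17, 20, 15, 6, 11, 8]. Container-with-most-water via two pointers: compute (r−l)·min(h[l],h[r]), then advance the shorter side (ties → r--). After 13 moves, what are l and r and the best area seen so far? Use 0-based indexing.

[0,16] min(17,8)*16=128 best=128 * → r--
[0,15] min(17,11)*15=165 best=165 * → r--
[0,14] min(17,6)*14=84 best=165 → r--
[0,13] min(17,15)*13=195 best=195 * → r--
[0,12] min(17,20)*12=204 best=204 * → l++
[1,12] min(4,20)*11=44 best=204 → l++
[2,12] min(2,20)*10=20 best=204 → l++
[3,12] min(5,20)*9=45 best=204 → l++
[4,12] min(12,20)*8=96 best=204 → l++
[5,12] min(16,20)*7=112 best=204 → l++
[6,12] min(1,20)*6=6 best=204 → l++
[7,12] min(4,20)*5=20 best=204 → l++
[8,12] min(5,20)*4=20 best=204 → l++

l=9, r=12, best area=204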